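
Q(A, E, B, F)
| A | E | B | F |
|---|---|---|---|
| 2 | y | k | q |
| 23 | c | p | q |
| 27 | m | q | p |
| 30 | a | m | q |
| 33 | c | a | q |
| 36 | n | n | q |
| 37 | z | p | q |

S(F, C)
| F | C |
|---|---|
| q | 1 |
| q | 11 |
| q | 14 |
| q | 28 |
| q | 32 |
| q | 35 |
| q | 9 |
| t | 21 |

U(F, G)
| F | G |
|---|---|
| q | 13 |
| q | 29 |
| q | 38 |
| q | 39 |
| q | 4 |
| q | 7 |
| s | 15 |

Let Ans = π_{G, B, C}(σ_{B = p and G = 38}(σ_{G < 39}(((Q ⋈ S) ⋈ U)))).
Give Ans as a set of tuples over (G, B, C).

{(38, p, 1), (38, p, 11), (38, p, 14), (38, p, 28), (38, p, 32), (38, p, 35), (38, p, 9)}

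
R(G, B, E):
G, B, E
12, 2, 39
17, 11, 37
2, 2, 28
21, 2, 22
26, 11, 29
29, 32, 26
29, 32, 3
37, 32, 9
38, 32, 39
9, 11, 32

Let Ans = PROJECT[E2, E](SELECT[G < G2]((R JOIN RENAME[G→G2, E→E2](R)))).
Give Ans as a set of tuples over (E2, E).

ρ[G→G2, E→E2]: schema becomes (G2, B, E2); tuples unchanged.
R ⋈ RENAME[G→G2, E→E2](R) (natural join on B): {(12, 2, 39, 12, 39), (12, 2, 39, 2, 28), (12, 2, 39, 21, 22), (17, 11, 37, 17, 37), (17, 11, 37, 26, 29), (17, 11, 37, 9, 32), (2, 2, 28, 12, 39), (2, 2, 28, 2, 28), (2, 2, 28, 21, 22), (21, 2, 22, 12, 39), (21, 2, 22, 2, 28), (21, 2, 22, 21, 22), (26, 11, 29, 17, 37), (26, 11, 29, 26, 29), (26, 11, 29, 9, 32), (29, 32, 26, 29, 26), (29, 32, 26, 29, 3), (29, 32, 26, 37, 9), (29, 32, 26, 38, 39), (29, 32, 3, 29, 26), (29, 32, 3, 29, 3), (29, 32, 3, 37, 9), (29, 32, 3, 38, 39), (37, 32, 9, 29, 26), (37, 32, 9, 29, 3), (37, 32, 9, 37, 9), (37, 32, 9, 38, 39), (38, 32, 39, 29, 26), (38, 32, 39, 29, 3), (38, 32, 39, 37, 9), (38, 32, 39, 38, 39), (9, 11, 32, 17, 37), (9, 11, 32, 26, 29), (9, 11, 32, 9, 32)}
Filtering on G < G2 leaves {(12, 2, 39, 21, 22), (17, 11, 37, 26, 29), (2, 2, 28, 12, 39), (2, 2, 28, 21, 22), (29, 32, 26, 37, 9), (29, 32, 26, 38, 39), (29, 32, 3, 37, 9), (29, 32, 3, 38, 39), (37, 32, 9, 38, 39), (9, 11, 32, 17, 37), (9, 11, 32, 26, 29)}.
π_{E2, E} gives {(22, 28), (22, 39), (29, 32), (29, 37), (37, 32), (39, 26), (39, 28), (39, 3), (39, 9), (9, 26), (9, 3)}.

{(22, 28), (22, 39), (29, 32), (29, 37), (37, 32), (39, 26), (39, 28), (39, 3), (39, 9), (9, 26), (9, 3)}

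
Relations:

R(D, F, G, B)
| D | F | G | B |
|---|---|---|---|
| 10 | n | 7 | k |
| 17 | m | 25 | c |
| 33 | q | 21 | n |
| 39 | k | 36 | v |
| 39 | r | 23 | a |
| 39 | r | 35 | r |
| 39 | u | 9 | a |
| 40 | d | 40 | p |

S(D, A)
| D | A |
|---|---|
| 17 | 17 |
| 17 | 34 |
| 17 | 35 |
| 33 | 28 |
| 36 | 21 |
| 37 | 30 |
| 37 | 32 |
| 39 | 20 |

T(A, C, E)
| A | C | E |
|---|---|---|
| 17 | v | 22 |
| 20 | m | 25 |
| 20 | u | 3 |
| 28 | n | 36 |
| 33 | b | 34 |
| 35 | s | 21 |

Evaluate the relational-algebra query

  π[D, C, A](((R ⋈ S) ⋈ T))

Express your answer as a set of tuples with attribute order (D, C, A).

Joining R and S on D yields {(17, m, 25, c, 17), (17, m, 25, c, 34), (17, m, 25, c, 35), (33, q, 21, n, 28), (39, k, 36, v, 20), (39, r, 23, a, 20), (39, r, 35, r, 20), (39, u, 9, a, 20)}.
Joining (R ⋈ S) and T on A yields {(17, m, 25, c, 17, v, 22), (17, m, 25, c, 35, s, 21), (33, q, 21, n, 28, n, 36), (39, k, 36, v, 20, m, 25), (39, k, 36, v, 20, u, 3), (39, r, 23, a, 20, m, 25), (39, r, 23, a, 20, u, 3), (39, r, 35, r, 20, m, 25), (39, r, 35, r, 20, u, 3), (39, u, 9, a, 20, m, 25), (39, u, 9, a, 20, u, 3)}.
Keep only column(s) D, C, A (6 duplicate(s) eliminated): {(17, s, 35), (17, v, 17), (33, n, 28), (39, m, 20), (39, u, 20)}

{(17, s, 35), (17, v, 17), (33, n, 28), (39, m, 20), (39, u, 20)}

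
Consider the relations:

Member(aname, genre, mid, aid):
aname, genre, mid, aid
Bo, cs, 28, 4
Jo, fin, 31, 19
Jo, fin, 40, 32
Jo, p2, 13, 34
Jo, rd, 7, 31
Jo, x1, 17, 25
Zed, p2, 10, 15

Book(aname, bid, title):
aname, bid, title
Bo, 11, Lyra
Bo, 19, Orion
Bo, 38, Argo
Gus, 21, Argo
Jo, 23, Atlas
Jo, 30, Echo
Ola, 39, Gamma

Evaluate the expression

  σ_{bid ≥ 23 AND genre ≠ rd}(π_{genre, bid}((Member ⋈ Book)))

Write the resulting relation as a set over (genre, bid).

{(cs, 38), (fin, 23), (fin, 30), (p2, 23), (p2, 30), (x1, 23), (x1, 30)}

Joining Member and Book on aname yields {(Bo, cs, 28, 4, 11, Lyra), (Bo, cs, 28, 4, 19, Orion), (Bo, cs, 28, 4, 38, Argo), (Jo, fin, 31, 19, 23, Atlas), (Jo, fin, 31, 19, 30, Echo), (Jo, fin, 40, 32, 23, Atlas), (Jo, fin, 40, 32, 30, Echo), (Jo, p2, 13, 34, 23, Atlas), (Jo, p2, 13, 34, 30, Echo), (Jo, rd, 7, 31, 23, Atlas), (Jo, rd, 7, 31, 30, Echo), (Jo, x1, 17, 25, 23, Atlas), (Jo, x1, 17, 25, 30, Echo)}.
π[genre, bid]: project onto (genre, bid) (2 duplicate(s) eliminated) → {(cs, 11), (cs, 19), (cs, 38), (fin, 23), (fin, 30), (p2, 23), (p2, 30), (rd, 23), (rd, 30), (x1, 23), (x1, 30)}
Apply σ_{bid ≥ 23 AND genre ≠ rd}; surviving tuples: {(cs, 38), (fin, 23), (fin, 30), (p2, 23), (p2, 30), (x1, 23), (x1, 30)}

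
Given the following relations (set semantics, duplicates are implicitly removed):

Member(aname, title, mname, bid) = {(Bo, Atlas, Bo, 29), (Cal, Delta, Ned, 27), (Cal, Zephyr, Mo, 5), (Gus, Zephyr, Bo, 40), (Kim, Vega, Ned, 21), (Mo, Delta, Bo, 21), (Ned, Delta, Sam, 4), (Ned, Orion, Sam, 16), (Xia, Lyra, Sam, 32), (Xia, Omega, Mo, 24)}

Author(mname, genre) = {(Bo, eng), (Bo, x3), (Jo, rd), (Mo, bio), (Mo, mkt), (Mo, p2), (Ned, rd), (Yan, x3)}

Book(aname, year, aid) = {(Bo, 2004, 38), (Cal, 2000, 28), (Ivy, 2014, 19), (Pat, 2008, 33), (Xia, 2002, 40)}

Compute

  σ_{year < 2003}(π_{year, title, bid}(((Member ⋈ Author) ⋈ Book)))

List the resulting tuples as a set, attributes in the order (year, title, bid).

{(2000, Delta, 27), (2000, Zephyr, 5), (2002, Omega, 24)}

Joining Member and Author on mname yields {(Bo, Atlas, Bo, 29, eng), (Bo, Atlas, Bo, 29, x3), (Cal, Delta, Ned, 27, rd), (Cal, Zephyr, Mo, 5, bio), (Cal, Zephyr, Mo, 5, mkt), (Cal, Zephyr, Mo, 5, p2), (Gus, Zephyr, Bo, 40, eng), (Gus, Zephyr, Bo, 40, x3), (Kim, Vega, Ned, 21, rd), (Mo, Delta, Bo, 21, eng), (Mo, Delta, Bo, 21, x3), (Xia, Omega, Mo, 24, bio), (Xia, Omega, Mo, 24, mkt), (Xia, Omega, Mo, 24, p2)}.
Joining (Member ⋈ Author) and Book on aname yields {(Bo, Atlas, Bo, 29, eng, 2004, 38), (Bo, Atlas, Bo, 29, x3, 2004, 38), (Cal, Delta, Ned, 27, rd, 2000, 28), (Cal, Zephyr, Mo, 5, bio, 2000, 28), (Cal, Zephyr, Mo, 5, mkt, 2000, 28), (Cal, Zephyr, Mo, 5, p2, 2000, 28), (Xia, Omega, Mo, 24, bio, 2002, 40), (Xia, Omega, Mo, 24, mkt, 2002, 40), (Xia, Omega, Mo, 24, p2, 2002, 40)}.
π[year, title, bid]: project onto (year, title, bid) (5 duplicate(s) eliminated) → {(2000, Delta, 27), (2000, Zephyr, 5), (2002, Omega, 24), (2004, Atlas, 29)}
Apply σ_{year < 2003}; surviving tuples: {(2000, Delta, 27), (2000, Zephyr, 5), (2002, Omega, 24)}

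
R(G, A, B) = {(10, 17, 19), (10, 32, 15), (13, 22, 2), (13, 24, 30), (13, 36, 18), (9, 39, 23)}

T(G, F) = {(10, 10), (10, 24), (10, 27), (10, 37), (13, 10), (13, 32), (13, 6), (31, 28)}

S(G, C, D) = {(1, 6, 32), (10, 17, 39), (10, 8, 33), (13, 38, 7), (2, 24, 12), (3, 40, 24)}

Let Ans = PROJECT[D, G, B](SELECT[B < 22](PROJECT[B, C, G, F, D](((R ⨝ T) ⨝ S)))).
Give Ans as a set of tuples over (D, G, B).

Joining R and T on G yields {(10, 17, 19, 10), (10, 17, 19, 24), (10, 17, 19, 27), (10, 17, 19, 37), (10, 32, 15, 10), (10, 32, 15, 24), (10, 32, 15, 27), (10, 32, 15, 37), (13, 22, 2, 10), (13, 22, 2, 32), (13, 22, 2, 6), (13, 24, 30, 10), (13, 24, 30, 32), (13, 24, 30, 6), (13, 36, 18, 10), (13, 36, 18, 32), (13, 36, 18, 6)}.
Joining (R ⨝ T) and S on G yields {(10, 17, 19, 10, 17, 39), (10, 17, 19, 10, 8, 33), (10, 17, 19, 24, 17, 39), (10, 17, 19, 24, 8, 33), (10, 17, 19, 27, 17, 39), (10, 17, 19, 27, 8, 33), (10, 17, 19, 37, 17, 39), (10, 17, 19, 37, 8, 33), (10, 32, 15, 10, 17, 39), (10, 32, 15, 10, 8, 33), (10, 32, 15, 24, 17, 39), (10, 32, 15, 24, 8, 33), (10, 32, 15, 27, 17, 39), (10, 32, 15, 27, 8, 33), (10, 32, 15, 37, 17, 39), (10, 32, 15, 37, 8, 33), (13, 22, 2, 10, 38, 7), (13, 22, 2, 32, 38, 7), (13, 22, 2, 6, 38, 7), (13, 24, 30, 10, 38, 7), (13, 24, 30, 32, 38, 7), (13, 24, 30, 6, 38, 7), (13, 36, 18, 10, 38, 7), (13, 36, 18, 32, 38, 7), (13, 36, 18, 6, 38, 7)}.
Keep only column(s) B, C, G, F, D: {(15, 17, 10, 10, 39), (15, 17, 10, 24, 39), (15, 17, 10, 27, 39), (15, 17, 10, 37, 39), (15, 8, 10, 10, 33), (15, 8, 10, 24, 33), (15, 8, 10, 27, 33), (15, 8, 10, 37, 33), (18, 38, 13, 10, 7), (18, 38, 13, 32, 7), (18, 38, 13, 6, 7), (19, 17, 10, 10, 39), (19, 17, 10, 24, 39), (19, 17, 10, 27, 39), (19, 17, 10, 37, 39), (19, 8, 10, 10, 33), (19, 8, 10, 24, 33), (19, 8, 10, 27, 33), (19, 8, 10, 37, 33), (2, 38, 13, 10, 7), (2, 38, 13, 32, 7), (2, 38, 13, 6, 7), (30, 38, 13, 10, 7), (30, 38, 13, 32, 7), (30, 38, 13, 6, 7)}
Filtering on B < 22 leaves {(15, 17, 10, 10, 39), (15, 17, 10, 24, 39), (15, 17, 10, 27, 39), (15, 17, 10, 37, 39), (15, 8, 10, 10, 33), (15, 8, 10, 24, 33), (15, 8, 10, 27, 33), (15, 8, 10, 37, 33), (18, 38, 13, 10, 7), (18, 38, 13, 32, 7), (18, 38, 13, 6, 7), (19, 17, 10, 10, 39), (19, 17, 10, 24, 39), (19, 17, 10, 27, 39), (19, 17, 10, 37, 39), (19, 8, 10, 10, 33), (19, 8, 10, 24, 33), (19, 8, 10, 27, 33), (19, 8, 10, 37, 33), (2, 38, 13, 10, 7), (2, 38, 13, 32, 7), (2, 38, 13, 6, 7)}.
Keep only column(s) D, G, B (16 duplicate(s) eliminated): {(33, 10, 15), (33, 10, 19), (39, 10, 15), (39, 10, 19), (7, 13, 18), (7, 13, 2)}

{(33, 10, 15), (33, 10, 19), (39, 10, 15), (39, 10, 19), (7, 13, 18), (7, 13, 2)}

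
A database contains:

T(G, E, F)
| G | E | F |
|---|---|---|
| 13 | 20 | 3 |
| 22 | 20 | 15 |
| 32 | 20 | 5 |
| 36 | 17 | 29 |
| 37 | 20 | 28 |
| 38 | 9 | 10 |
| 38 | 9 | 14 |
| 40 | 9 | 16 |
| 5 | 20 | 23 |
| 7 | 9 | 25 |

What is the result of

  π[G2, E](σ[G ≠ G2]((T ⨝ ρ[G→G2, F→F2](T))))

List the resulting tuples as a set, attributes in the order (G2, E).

{(13, 20), (22, 20), (32, 20), (37, 20), (38, 9), (40, 9), (5, 20), (7, 9)}

ρ[G→G2, F→F2]: schema becomes (G2, E, F2); tuples unchanged.
Natural join on E: {(13, 20, 3, 13, 3), (13, 20, 3, 22, 15), (13, 20, 3, 32, 5), (13, 20, 3, 37, 28), (13, 20, 3, 5, 23), (22, 20, 15, 13, 3), (22, 20, 15, 22, 15), (22, 20, 15, 32, 5), (22, 20, 15, 37, 28), (22, 20, 15, 5, 23), (32, 20, 5, 13, 3), (32, 20, 5, 22, 15), (32, 20, 5, 32, 5), (32, 20, 5, 37, 28), (32, 20, 5, 5, 23), (36, 17, 29, 36, 29), (37, 20, 28, 13, 3), (37, 20, 28, 22, 15), (37, 20, 28, 32, 5), (37, 20, 28, 37, 28), (37, 20, 28, 5, 23), (38, 9, 10, 38, 10), (38, 9, 10, 38, 14), (38, 9, 10, 40, 16), (38, 9, 10, 7, 25), (38, 9, 14, 38, 10), (38, 9, 14, 38, 14), (38, 9, 14, 40, 16), (38, 9, 14, 7, 25), (40, 9, 16, 38, 10), (40, 9, 16, 38, 14), (40, 9, 16, 40, 16), (40, 9, 16, 7, 25), (5, 20, 23, 13, 3), (5, 20, 23, 22, 15), (5, 20, 23, 32, 5), (5, 20, 23, 37, 28), (5, 20, 23, 5, 23), (7, 9, 25, 38, 10), (7, 9, 25, 38, 14), (7, 9, 25, 40, 16), (7, 9, 25, 7, 25)}
Filtering on G ≠ G2 leaves {(13, 20, 3, 22, 15), (13, 20, 3, 32, 5), (13, 20, 3, 37, 28), (13, 20, 3, 5, 23), (22, 20, 15, 13, 3), (22, 20, 15, 32, 5), (22, 20, 15, 37, 28), (22, 20, 15, 5, 23), (32, 20, 5, 13, 3), (32, 20, 5, 22, 15), (32, 20, 5, 37, 28), (32, 20, 5, 5, 23), (37, 20, 28, 13, 3), (37, 20, 28, 22, 15), (37, 20, 28, 32, 5), (37, 20, 28, 5, 23), (38, 9, 10, 40, 16), (38, 9, 10, 7, 25), (38, 9, 14, 40, 16), (38, 9, 14, 7, 25), (40, 9, 16, 38, 10), (40, 9, 16, 38, 14), (40, 9, 16, 7, 25), (5, 20, 23, 13, 3), (5, 20, 23, 22, 15), (5, 20, 23, 32, 5), (5, 20, 23, 37, 28), (7, 9, 25, 38, 10), (7, 9, 25, 38, 14), (7, 9, 25, 40, 16)}.
π_{G2, E} gives {(13, 20), (22, 20), (32, 20), (37, 20), (38, 9), (40, 9), (5, 20), (7, 9)} (22 duplicate(s) eliminated).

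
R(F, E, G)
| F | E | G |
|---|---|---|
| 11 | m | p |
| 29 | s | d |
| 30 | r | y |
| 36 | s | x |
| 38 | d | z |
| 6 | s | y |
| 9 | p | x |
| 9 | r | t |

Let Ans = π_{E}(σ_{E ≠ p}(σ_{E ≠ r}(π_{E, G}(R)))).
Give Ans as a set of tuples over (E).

{d, m, s}

Projecting to E, G: {(d, z), (m, p), (p, x), (r, t), (r, y), (s, d), (s, x), (s, y)}
Selection E ≠ r: {(d, z), (m, p), (p, x), (s, d), (s, x), (s, y)}
Selection E ≠ p: {(d, z), (m, p), (s, d), (s, x), (s, y)}
Projecting to E (2 duplicate(s) eliminated): {d, m, s}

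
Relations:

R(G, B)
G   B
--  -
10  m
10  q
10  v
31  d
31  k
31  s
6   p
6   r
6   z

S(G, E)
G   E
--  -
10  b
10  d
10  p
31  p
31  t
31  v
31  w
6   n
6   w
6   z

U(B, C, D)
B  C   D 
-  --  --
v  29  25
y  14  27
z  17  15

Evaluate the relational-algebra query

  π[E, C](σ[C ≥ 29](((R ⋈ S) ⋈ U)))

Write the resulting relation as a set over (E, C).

Natural join on G: {(10, m, b), (10, m, d), (10, m, p), (10, q, b), (10, q, d), (10, q, p), (10, v, b), (10, v, d), (10, v, p), (31, d, p), (31, d, t), (31, d, v), (31, d, w), (31, k, p), (31, k, t), (31, k, v), (31, k, w), (31, s, p), (31, s, t), (31, s, v), (31, s, w), (6, p, n), (6, p, w), (6, p, z), (6, r, n), (6, r, w), (6, r, z), (6, z, n), (6, z, w), (6, z, z)}
Natural join on B: {(10, v, b, 29, 25), (10, v, d, 29, 25), (10, v, p, 29, 25), (6, z, n, 17, 15), (6, z, w, 17, 15), (6, z, z, 17, 15)}
Selection C ≥ 29: {(10, v, b, 29, 25), (10, v, d, 29, 25), (10, v, p, 29, 25)}
π_{E, C} gives {(b, 29), (d, 29), (p, 29)}.

{(b, 29), (d, 29), (p, 29)}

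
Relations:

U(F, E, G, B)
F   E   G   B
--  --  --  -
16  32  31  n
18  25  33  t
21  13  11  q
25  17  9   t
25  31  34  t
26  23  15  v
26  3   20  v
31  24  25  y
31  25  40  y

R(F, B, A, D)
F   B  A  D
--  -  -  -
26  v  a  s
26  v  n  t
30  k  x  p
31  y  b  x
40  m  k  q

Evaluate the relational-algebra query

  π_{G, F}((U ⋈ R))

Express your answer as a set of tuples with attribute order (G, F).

U ⋈ R (natural join on F, B): {(26, 23, 15, v, a, s), (26, 23, 15, v, n, t), (26, 3, 20, v, a, s), (26, 3, 20, v, n, t), (31, 24, 25, y, b, x), (31, 25, 40, y, b, x)}
π_{G, F} gives {(15, 26), (20, 26), (25, 31), (40, 31)} (2 duplicate(s) eliminated).

{(15, 26), (20, 26), (25, 31), (40, 31)}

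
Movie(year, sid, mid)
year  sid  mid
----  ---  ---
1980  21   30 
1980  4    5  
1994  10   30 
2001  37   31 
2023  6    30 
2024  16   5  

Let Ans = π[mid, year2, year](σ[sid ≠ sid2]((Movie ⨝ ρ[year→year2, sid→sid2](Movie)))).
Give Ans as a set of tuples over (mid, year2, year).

ρ[year→year2, sid→sid2]: schema becomes (year2, sid2, mid); tuples unchanged.
Joining Movie and ρ[year→year2, sid→sid2](Movie) on mid yields {(1980, 21, 30, 1980, 21), (1980, 21, 30, 1994, 10), (1980, 21, 30, 2023, 6), (1980, 4, 5, 1980, 4), (1980, 4, 5, 2024, 16), (1994, 10, 30, 1980, 21), (1994, 10, 30, 1994, 10), (1994, 10, 30, 2023, 6), (2001, 37, 31, 2001, 37), (2023, 6, 30, 1980, 21), (2023, 6, 30, 1994, 10), (2023, 6, 30, 2023, 6), (2024, 16, 5, 1980, 4), (2024, 16, 5, 2024, 16)}.
Apply σ_{sid ≠ sid2}; surviving tuples: {(1980, 21, 30, 1994, 10), (1980, 21, 30, 2023, 6), (1980, 4, 5, 2024, 16), (1994, 10, 30, 1980, 21), (1994, 10, 30, 2023, 6), (2023, 6, 30, 1980, 21), (2023, 6, 30, 1994, 10), (2024, 16, 5, 1980, 4)}
π[mid, year2, year]: project onto (mid, year2, year) → {(30, 1980, 1994), (30, 1980, 2023), (30, 1994, 1980), (30, 1994, 2023), (30, 2023, 1980), (30, 2023, 1994), (5, 1980, 2024), (5, 2024, 1980)}

{(30, 1980, 1994), (30, 1980, 2023), (30, 1994, 1980), (30, 1994, 2023), (30, 2023, 1980), (30, 2023, 1994), (5, 1980, 2024), (5, 2024, 1980)}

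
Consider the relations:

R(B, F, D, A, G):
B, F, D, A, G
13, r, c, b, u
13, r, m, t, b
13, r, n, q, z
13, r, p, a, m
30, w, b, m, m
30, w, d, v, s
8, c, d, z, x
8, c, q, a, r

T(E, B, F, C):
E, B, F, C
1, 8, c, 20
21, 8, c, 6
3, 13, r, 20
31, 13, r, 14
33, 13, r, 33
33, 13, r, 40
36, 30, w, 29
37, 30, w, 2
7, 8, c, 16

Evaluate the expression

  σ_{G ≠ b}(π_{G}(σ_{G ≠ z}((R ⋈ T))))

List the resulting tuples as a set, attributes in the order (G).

{m, r, s, u, x}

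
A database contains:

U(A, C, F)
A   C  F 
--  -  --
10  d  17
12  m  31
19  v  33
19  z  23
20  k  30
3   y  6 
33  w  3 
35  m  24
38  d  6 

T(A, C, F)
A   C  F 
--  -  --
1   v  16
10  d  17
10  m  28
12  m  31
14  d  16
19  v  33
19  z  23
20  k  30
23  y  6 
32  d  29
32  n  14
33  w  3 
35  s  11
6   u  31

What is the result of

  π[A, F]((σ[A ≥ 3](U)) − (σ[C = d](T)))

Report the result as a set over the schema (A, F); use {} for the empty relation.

{(12, 31), (19, 23), (19, 33), (20, 30), (3, 6), (33, 3), (35, 24), (38, 6)}

Apply σ_{A ≥ 3}; surviving tuples: {(10, d, 17), (12, m, 31), (19, v, 33), (19, z, 23), (20, k, 30), (3, y, 6), (33, w, 3), (35, m, 24), (38, d, 6)}
Apply σ_{C = d}; surviving tuples: {(10, d, 17), (14, d, 16), (32, d, 29)}
Taking the difference: {(12, m, 31), (19, v, 33), (19, z, 23), (20, k, 30), (3, y, 6), (33, w, 3), (35, m, 24), (38, d, 6)}
Projecting to A, F: {(12, 31), (19, 23), (19, 33), (20, 30), (3, 6), (33, 3), (35, 24), (38, 6)}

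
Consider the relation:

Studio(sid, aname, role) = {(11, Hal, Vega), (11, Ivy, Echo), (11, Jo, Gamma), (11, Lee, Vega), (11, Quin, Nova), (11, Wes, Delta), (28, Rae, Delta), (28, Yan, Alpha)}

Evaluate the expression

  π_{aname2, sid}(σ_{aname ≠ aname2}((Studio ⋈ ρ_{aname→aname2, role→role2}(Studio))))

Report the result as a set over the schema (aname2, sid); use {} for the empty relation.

{(Hal, 11), (Ivy, 11), (Jo, 11), (Lee, 11), (Quin, 11), (Rae, 28), (Wes, 11), (Yan, 28)}

ρ[aname→aname2, role→role2]: schema becomes (sid, aname2, role2); tuples unchanged.
Studio ⋈ ρ_{aname→aname2, role→role2}(Studio) (natural join on sid): {(11, Hal, Vega, Hal, Vega), (11, Hal, Vega, Ivy, Echo), (11, Hal, Vega, Jo, Gamma), (11, Hal, Vega, Lee, Vega), (11, Hal, Vega, Quin, Nova), (11, Hal, Vega, Wes, Delta), (11, Ivy, Echo, Hal, Vega), (11, Ivy, Echo, Ivy, Echo), (11, Ivy, Echo, Jo, Gamma), (11, Ivy, Echo, Lee, Vega), (11, Ivy, Echo, Quin, Nova), (11, Ivy, Echo, Wes, Delta), (11, Jo, Gamma, Hal, Vega), (11, Jo, Gamma, Ivy, Echo), (11, Jo, Gamma, Jo, Gamma), (11, Jo, Gamma, Lee, Vega), (11, Jo, Gamma, Quin, Nova), (11, Jo, Gamma, Wes, Delta), (11, Lee, Vega, Hal, Vega), (11, Lee, Vega, Ivy, Echo), (11, Lee, Vega, Jo, Gamma), (11, Lee, Vega, Lee, Vega), (11, Lee, Vega, Quin, Nova), (11, Lee, Vega, Wes, Delta), (11, Quin, Nova, Hal, Vega), (11, Quin, Nova, Ivy, Echo), (11, Quin, Nova, Jo, Gamma), (11, Quin, Nova, Lee, Vega), (11, Quin, Nova, Quin, Nova), (11, Quin, Nova, Wes, Delta), (11, Wes, Delta, Hal, Vega), (11, Wes, Delta, Ivy, Echo), (11, Wes, Delta, Jo, Gamma), (11, Wes, Delta, Lee, Vega), (11, Wes, Delta, Quin, Nova), (11, Wes, Delta, Wes, Delta), (28, Rae, Delta, Rae, Delta), (28, Rae, Delta, Yan, Alpha), (28, Yan, Alpha, Rae, Delta), (28, Yan, Alpha, Yan, Alpha)}
Filtering on aname ≠ aname2 leaves {(11, Hal, Vega, Ivy, Echo), (11, Hal, Vega, Jo, Gamma), (11, Hal, Vega, Lee, Vega), (11, Hal, Vega, Quin, Nova), (11, Hal, Vega, Wes, Delta), (11, Ivy, Echo, Hal, Vega), (11, Ivy, Echo, Jo, Gamma), (11, Ivy, Echo, Lee, Vega), (11, Ivy, Echo, Quin, Nova), (11, Ivy, Echo, Wes, Delta), (11, Jo, Gamma, Hal, Vega), (11, Jo, Gamma, Ivy, Echo), (11, Jo, Gamma, Lee, Vega), (11, Jo, Gamma, Quin, Nova), (11, Jo, Gamma, Wes, Delta), (11, Lee, Vega, Hal, Vega), (11, Lee, Vega, Ivy, Echo), (11, Lee, Vega, Jo, Gamma), (11, Lee, Vega, Quin, Nova), (11, Lee, Vega, Wes, Delta), (11, Quin, Nova, Hal, Vega), (11, Quin, Nova, Ivy, Echo), (11, Quin, Nova, Jo, Gamma), (11, Quin, Nova, Lee, Vega), (11, Quin, Nova, Wes, Delta), (11, Wes, Delta, Hal, Vega), (11, Wes, Delta, Ivy, Echo), (11, Wes, Delta, Jo, Gamma), (11, Wes, Delta, Lee, Vega), (11, Wes, Delta, Quin, Nova), (28, Rae, Delta, Yan, Alpha), (28, Yan, Alpha, Rae, Delta)}.
Keep only column(s) aname2, sid (24 duplicate(s) eliminated): {(Hal, 11), (Ivy, 11), (Jo, 11), (Lee, 11), (Quin, 11), (Rae, 28), (Wes, 11), (Yan, 28)}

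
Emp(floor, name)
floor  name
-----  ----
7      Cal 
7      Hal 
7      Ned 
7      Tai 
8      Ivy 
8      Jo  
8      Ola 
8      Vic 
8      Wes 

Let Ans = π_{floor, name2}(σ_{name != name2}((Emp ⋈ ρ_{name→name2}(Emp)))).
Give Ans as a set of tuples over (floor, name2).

ρ[name→name2]: schema becomes (floor, name2); tuples unchanged.
Joining Emp and ρ_{name→name2}(Emp) on floor yields {(7, Cal, Cal), (7, Cal, Hal), (7, Cal, Ned), (7, Cal, Tai), (7, Hal, Cal), (7, Hal, Hal), (7, Hal, Ned), (7, Hal, Tai), (7, Ned, Cal), (7, Ned, Hal), (7, Ned, Ned), (7, Ned, Tai), (7, Tai, Cal), (7, Tai, Hal), (7, Tai, Ned), (7, Tai, Tai), (8, Ivy, Ivy), (8, Ivy, Jo), (8, Ivy, Ola), (8, Ivy, Vic), (8, Ivy, Wes), (8, Jo, Ivy), (8, Jo, Jo), (8, Jo, Ola), (8, Jo, Vic), (8, Jo, Wes), (8, Ola, Ivy), (8, Ola, Jo), (8, Ola, Ola), (8, Ola, Vic), (8, Ola, Wes), (8, Vic, Ivy), (8, Vic, Jo), (8, Vic, Ola), (8, Vic, Vic), (8, Vic, Wes), (8, Wes, Ivy), (8, Wes, Jo), (8, Wes, Ola), (8, Wes, Vic), (8, Wes, Wes)}.
Filtering on name != name2 leaves {(7, Cal, Hal), (7, Cal, Ned), (7, Cal, Tai), (7, Hal, Cal), (7, Hal, Ned), (7, Hal, Tai), (7, Ned, Cal), (7, Ned, Hal), (7, Ned, Tai), (7, Tai, Cal), (7, Tai, Hal), (7, Tai, Ned), (8, Ivy, Jo), (8, Ivy, Ola), (8, Ivy, Vic), (8, Ivy, Wes), (8, Jo, Ivy), (8, Jo, Ola), (8, Jo, Vic), (8, Jo, Wes), (8, Ola, Ivy), (8, Ola, Jo), (8, Ola, Vic), (8, Ola, Wes), (8, Vic, Ivy), (8, Vic, Jo), (8, Vic, Ola), (8, Vic, Wes), (8, Wes, Ivy), (8, Wes, Jo), (8, Wes, Ola), (8, Wes, Vic)}.
Projecting to floor, name2 (23 duplicate(s) eliminated): {(7, Cal), (7, Hal), (7, Ned), (7, Tai), (8, Ivy), (8, Jo), (8, Ola), (8, Vic), (8, Wes)}

{(7, Cal), (7, Hal), (7, Ned), (7, Tai), (8, Ivy), (8, Jo), (8, Ola), (8, Vic), (8, Wes)}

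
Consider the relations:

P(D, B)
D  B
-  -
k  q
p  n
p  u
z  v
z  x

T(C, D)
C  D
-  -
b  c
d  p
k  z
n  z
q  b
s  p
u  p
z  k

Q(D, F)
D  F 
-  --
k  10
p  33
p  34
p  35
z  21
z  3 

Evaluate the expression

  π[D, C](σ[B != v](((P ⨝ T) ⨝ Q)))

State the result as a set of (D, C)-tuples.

P ⋈ T (natural join on D): {(k, q, z), (p, n, d), (p, n, s), (p, n, u), (p, u, d), (p, u, s), (p, u, u), (z, v, k), (z, v, n), (z, x, k), (z, x, n)}
(P ⨝ T) ⋈ Q (natural join on D): {(k, q, z, 10), (p, n, d, 33), (p, n, d, 34), (p, n, d, 35), (p, n, s, 33), (p, n, s, 34), (p, n, s, 35), (p, n, u, 33), (p, n, u, 34), (p, n, u, 35), (p, u, d, 33), (p, u, d, 34), (p, u, d, 35), (p, u, s, 33), (p, u, s, 34), (p, u, s, 35), (p, u, u, 33), (p, u, u, 34), (p, u, u, 35), (z, v, k, 21), (z, v, k, 3), (z, v, n, 21), (z, v, n, 3), (z, x, k, 21), (z, x, k, 3), (z, x, n, 21), (z, x, n, 3)}
Filtering on B != v leaves {(k, q, z, 10), (p, n, d, 33), (p, n, d, 34), (p, n, d, 35), (p, n, s, 33), (p, n, s, 34), (p, n, s, 35), (p, n, u, 33), (p, n, u, 34), (p, n, u, 35), (p, u, d, 33), (p, u, d, 34), (p, u, d, 35), (p, u, s, 33), (p, u, s, 34), (p, u, s, 35), (p, u, u, 33), (p, u, u, 34), (p, u, u, 35), (z, x, k, 21), (z, x, k, 3), (z, x, n, 21), (z, x, n, 3)}.
Projecting to D, C (17 duplicate(s) eliminated): {(k, z), (p, d), (p, s), (p, u), (z, k), (z, n)}

{(k, z), (p, d), (p, s), (p, u), (z, k), (z, n)}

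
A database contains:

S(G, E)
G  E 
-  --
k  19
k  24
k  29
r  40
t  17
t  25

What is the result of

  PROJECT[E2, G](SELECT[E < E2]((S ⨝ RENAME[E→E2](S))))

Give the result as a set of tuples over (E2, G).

ρ[E→E2]: schema becomes (G, E2); tuples unchanged.
Natural join on G: {(k, 19, 19), (k, 19, 24), (k, 19, 29), (k, 24, 19), (k, 24, 24), (k, 24, 29), (k, 29, 19), (k, 29, 24), (k, 29, 29), (r, 40, 40), (t, 17, 17), (t, 17, 25), (t, 25, 17), (t, 25, 25)}
Filtering on E < E2 leaves {(k, 19, 24), (k, 19, 29), (k, 24, 29), (t, 17, 25)}.
Projecting to E2, G (1 duplicate(s) eliminated): {(24, k), (25, t), (29, k)}

{(24, k), (25, t), (29, k)}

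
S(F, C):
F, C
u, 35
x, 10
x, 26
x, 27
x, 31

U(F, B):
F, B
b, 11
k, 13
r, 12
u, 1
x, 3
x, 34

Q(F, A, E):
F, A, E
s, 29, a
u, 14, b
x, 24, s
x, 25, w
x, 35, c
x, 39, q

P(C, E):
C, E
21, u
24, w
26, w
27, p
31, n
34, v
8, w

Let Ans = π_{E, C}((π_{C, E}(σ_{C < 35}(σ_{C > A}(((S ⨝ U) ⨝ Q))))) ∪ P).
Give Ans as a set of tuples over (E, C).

{(n, 31), (p, 27), (s, 26), (s, 27), (s, 31), (u, 21), (v, 34), (w, 24), (w, 26), (w, 27), (w, 31), (w, 8)}

Natural join on F: {(u, 35, 1), (x, 10, 3), (x, 10, 34), (x, 26, 3), (x, 26, 34), (x, 27, 3), (x, 27, 34), (x, 31, 3), (x, 31, 34)}
Natural join on F: {(u, 35, 1, 14, b), (x, 10, 3, 24, s), (x, 10, 3, 25, w), (x, 10, 3, 35, c), (x, 10, 3, 39, q), (x, 10, 34, 24, s), (x, 10, 34, 25, w), (x, 10, 34, 35, c), (x, 10, 34, 39, q), (x, 26, 3, 24, s), (x, 26, 3, 25, w), (x, 26, 3, 35, c), (x, 26, 3, 39, q), (x, 26, 34, 24, s), (x, 26, 34, 25, w), (x, 26, 34, 35, c), (x, 26, 34, 39, q), (x, 27, 3, 24, s), (x, 27, 3, 25, w), (x, 27, 3, 35, c), (x, 27, 3, 39, q), (x, 27, 34, 24, s), (x, 27, 34, 25, w), (x, 27, 34, 35, c), (x, 27, 34, 39, q), (x, 31, 3, 24, s), (x, 31, 3, 25, w), (x, 31, 3, 35, c), (x, 31, 3, 39, q), (x, 31, 34, 24, s), (x, 31, 34, 25, w), (x, 31, 34, 35, c), (x, 31, 34, 39, q)}
Filtering on C > A leaves {(u, 35, 1, 14, b), (x, 26, 3, 24, s), (x, 26, 3, 25, w), (x, 26, 34, 24, s), (x, 26, 34, 25, w), (x, 27, 3, 24, s), (x, 27, 3, 25, w), (x, 27, 34, 24, s), (x, 27, 34, 25, w), (x, 31, 3, 24, s), (x, 31, 3, 25, w), (x, 31, 34, 24, s), (x, 31, 34, 25, w)}.
Filtering on C < 35 leaves {(x, 26, 3, 24, s), (x, 26, 3, 25, w), (x, 26, 34, 24, s), (x, 26, 34, 25, w), (x, 27, 3, 24, s), (x, 27, 3, 25, w), (x, 27, 34, 24, s), (x, 27, 34, 25, w), (x, 31, 3, 24, s), (x, 31, 3, 25, w), (x, 31, 34, 24, s), (x, 31, 34, 25, w)}.
Keep only column(s) C, E (6 duplicate(s) eliminated): {(26, s), (26, w), (27, s), (27, w), (31, s), (31, w)}
Taking the union: {(21, u), (24, w), (26, s), (26, w), (27, p), (27, s), (27, w), (31, n), (31, s), (31, w), (34, v), (8, w)}
Keep only column(s) E, C: {(n, 31), (p, 27), (s, 26), (s, 27), (s, 31), (u, 21), (v, 34), (w, 24), (w, 26), (w, 27), (w, 31), (w, 8)}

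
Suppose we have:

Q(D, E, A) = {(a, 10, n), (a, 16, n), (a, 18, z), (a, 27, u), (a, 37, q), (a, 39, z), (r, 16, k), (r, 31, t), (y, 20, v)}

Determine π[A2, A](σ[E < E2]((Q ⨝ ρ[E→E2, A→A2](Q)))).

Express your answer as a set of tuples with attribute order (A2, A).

ρ[E→E2, A→A2]: schema becomes (D, E2, A2); tuples unchanged.
Joining Q and ρ[E→E2, A→A2](Q) on D yields {(a, 10, n, 10, n), (a, 10, n, 16, n), (a, 10, n, 18, z), (a, 10, n, 27, u), (a, 10, n, 37, q), (a, 10, n, 39, z), (a, 16, n, 10, n), (a, 16, n, 16, n), (a, 16, n, 18, z), (a, 16, n, 27, u), (a, 16, n, 37, q), (a, 16, n, 39, z), (a, 18, z, 10, n), (a, 18, z, 16, n), (a, 18, z, 18, z), (a, 18, z, 27, u), (a, 18, z, 37, q), (a, 18, z, 39, z), (a, 27, u, 10, n), (a, 27, u, 16, n), (a, 27, u, 18, z), (a, 27, u, 27, u), (a, 27, u, 37, q), (a, 27, u, 39, z), (a, 37, q, 10, n), (a, 37, q, 16, n), (a, 37, q, 18, z), (a, 37, q, 27, u), (a, 37, q, 37, q), (a, 37, q, 39, z), (a, 39, z, 10, n), (a, 39, z, 16, n), (a, 39, z, 18, z), (a, 39, z, 27, u), (a, 39, z, 37, q), (a, 39, z, 39, z), (r, 16, k, 16, k), (r, 16, k, 31, t), (r, 31, t, 16, k), (r, 31, t, 31, t), (y, 20, v, 20, v)}.
Selection E < E2: {(a, 10, n, 16, n), (a, 10, n, 18, z), (a, 10, n, 27, u), (a, 10, n, 37, q), (a, 10, n, 39, z), (a, 16, n, 18, z), (a, 16, n, 27, u), (a, 16, n, 37, q), (a, 16, n, 39, z), (a, 18, z, 27, u), (a, 18, z, 37, q), (a, 18, z, 39, z), (a, 27, u, 37, q), (a, 27, u, 39, z), (a, 37, q, 39, z), (r, 16, k, 31, t)}
π_{A2, A} gives {(n, n), (q, n), (q, u), (q, z), (t, k), (u, n), (u, z), (z, n), (z, q), (z, u), (z, z)} (5 duplicate(s) eliminated).

{(n, n), (q, n), (q, u), (q, z), (t, k), (u, n), (u, z), (z, n), (z, q), (z, u), (z, z)}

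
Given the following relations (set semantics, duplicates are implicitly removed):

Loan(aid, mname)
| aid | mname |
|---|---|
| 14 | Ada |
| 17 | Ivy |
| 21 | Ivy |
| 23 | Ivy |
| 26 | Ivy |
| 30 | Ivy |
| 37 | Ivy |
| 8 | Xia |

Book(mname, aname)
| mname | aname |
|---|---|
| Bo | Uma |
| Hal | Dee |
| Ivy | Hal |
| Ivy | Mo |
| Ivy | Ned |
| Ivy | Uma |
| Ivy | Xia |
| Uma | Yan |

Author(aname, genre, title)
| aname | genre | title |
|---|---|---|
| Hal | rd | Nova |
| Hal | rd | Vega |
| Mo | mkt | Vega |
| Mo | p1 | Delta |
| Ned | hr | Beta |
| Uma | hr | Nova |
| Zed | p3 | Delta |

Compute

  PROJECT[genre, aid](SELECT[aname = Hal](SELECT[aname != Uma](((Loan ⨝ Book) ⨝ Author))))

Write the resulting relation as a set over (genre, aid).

Loan ⋈ Book (natural join on mname): {(17, Ivy, Hal), (17, Ivy, Mo), (17, Ivy, Ned), (17, Ivy, Uma), (17, Ivy, Xia), (21, Ivy, Hal), (21, Ivy, Mo), (21, Ivy, Ned), (21, Ivy, Uma), (21, Ivy, Xia), (23, Ivy, Hal), (23, Ivy, Mo), (23, Ivy, Ned), (23, Ivy, Uma), (23, Ivy, Xia), (26, Ivy, Hal), (26, Ivy, Mo), (26, Ivy, Ned), (26, Ivy, Uma), (26, Ivy, Xia), (30, Ivy, Hal), (30, Ivy, Mo), (30, Ivy, Ned), (30, Ivy, Uma), (30, Ivy, Xia), (37, Ivy, Hal), (37, Ivy, Mo), (37, Ivy, Ned), (37, Ivy, Uma), (37, Ivy, Xia)}
(Loan ⨝ Book) ⋈ Author (natural join on aname): {(17, Ivy, Hal, rd, Nova), (17, Ivy, Hal, rd, Vega), (17, Ivy, Mo, mkt, Vega), (17, Ivy, Mo, p1, Delta), (17, Ivy, Ned, hr, Beta), (17, Ivy, Uma, hr, Nova), (21, Ivy, Hal, rd, Nova), (21, Ivy, Hal, rd, Vega), (21, Ivy, Mo, mkt, Vega), (21, Ivy, Mo, p1, Delta), (21, Ivy, Ned, hr, Beta), (21, Ivy, Uma, hr, Nova), (23, Ivy, Hal, rd, Nova), (23, Ivy, Hal, rd, Vega), (23, Ivy, Mo, mkt, Vega), (23, Ivy, Mo, p1, Delta), (23, Ivy, Ned, hr, Beta), (23, Ivy, Uma, hr, Nova), (26, Ivy, Hal, rd, Nova), (26, Ivy, Hal, rd, Vega), (26, Ivy, Mo, mkt, Vega), (26, Ivy, Mo, p1, Delta), (26, Ivy, Ned, hr, Beta), (26, Ivy, Uma, hr, Nova), (30, Ivy, Hal, rd, Nova), (30, Ivy, Hal, rd, Vega), (30, Ivy, Mo, mkt, Vega), (30, Ivy, Mo, p1, Delta), (30, Ivy, Ned, hr, Beta), (30, Ivy, Uma, hr, Nova), (37, Ivy, Hal, rd, Nova), (37, Ivy, Hal, rd, Vega), (37, Ivy, Mo, mkt, Vega), (37, Ivy, Mo, p1, Delta), (37, Ivy, Ned, hr, Beta), (37, Ivy, Uma, hr, Nova)}
Apply σ_{aname != Uma}; surviving tuples: {(17, Ivy, Hal, rd, Nova), (17, Ivy, Hal, rd, Vega), (17, Ivy, Mo, mkt, Vega), (17, Ivy, Mo, p1, Delta), (17, Ivy, Ned, hr, Beta), (21, Ivy, Hal, rd, Nova), (21, Ivy, Hal, rd, Vega), (21, Ivy, Mo, mkt, Vega), (21, Ivy, Mo, p1, Delta), (21, Ivy, Ned, hr, Beta), (23, Ivy, Hal, rd, Nova), (23, Ivy, Hal, rd, Vega), (23, Ivy, Mo, mkt, Vega), (23, Ivy, Mo, p1, Delta), (23, Ivy, Ned, hr, Beta), (26, Ivy, Hal, rd, Nova), (26, Ivy, Hal, rd, Vega), (26, Ivy, Mo, mkt, Vega), (26, Ivy, Mo, p1, Delta), (26, Ivy, Ned, hr, Beta), (30, Ivy, Hal, rd, Nova), (30, Ivy, Hal, rd, Vega), (30, Ivy, Mo, mkt, Vega), (30, Ivy, Mo, p1, Delta), (30, Ivy, Ned, hr, Beta), (37, Ivy, Hal, rd, Nova), (37, Ivy, Hal, rd, Vega), (37, Ivy, Mo, mkt, Vega), (37, Ivy, Mo, p1, Delta), (37, Ivy, Ned, hr, Beta)}
Apply σ_{aname = Hal}; surviving tuples: {(17, Ivy, Hal, rd, Nova), (17, Ivy, Hal, rd, Vega), (21, Ivy, Hal, rd, Nova), (21, Ivy, Hal, rd, Vega), (23, Ivy, Hal, rd, Nova), (23, Ivy, Hal, rd, Vega), (26, Ivy, Hal, rd, Nova), (26, Ivy, Hal, rd, Vega), (30, Ivy, Hal, rd, Nova), (30, Ivy, Hal, rd, Vega), (37, Ivy, Hal, rd, Nova), (37, Ivy, Hal, rd, Vega)}
π[genre, aid]: project onto (genre, aid) (6 duplicate(s) eliminated) → {(rd, 17), (rd, 21), (rd, 23), (rd, 26), (rd, 30), (rd, 37)}

{(rd, 17), (rd, 21), (rd, 23), (rd, 26), (rd, 30), (rd, 37)}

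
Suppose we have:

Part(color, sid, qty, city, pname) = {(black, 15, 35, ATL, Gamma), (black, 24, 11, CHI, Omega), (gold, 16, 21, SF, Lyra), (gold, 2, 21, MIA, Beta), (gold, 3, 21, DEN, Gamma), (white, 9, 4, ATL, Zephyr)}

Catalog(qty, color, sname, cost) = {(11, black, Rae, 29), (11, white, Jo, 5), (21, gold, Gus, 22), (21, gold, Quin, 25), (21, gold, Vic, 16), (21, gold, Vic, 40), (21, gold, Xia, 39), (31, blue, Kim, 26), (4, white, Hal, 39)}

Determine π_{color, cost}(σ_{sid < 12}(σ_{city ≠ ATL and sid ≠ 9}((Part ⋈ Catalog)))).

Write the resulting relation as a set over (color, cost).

{(gold, 16), (gold, 22), (gold, 25), (gold, 39), (gold, 40)}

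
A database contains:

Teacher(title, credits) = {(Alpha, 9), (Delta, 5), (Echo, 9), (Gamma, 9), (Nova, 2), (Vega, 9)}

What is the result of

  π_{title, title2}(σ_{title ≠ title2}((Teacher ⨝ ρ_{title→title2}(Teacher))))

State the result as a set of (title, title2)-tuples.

ρ[title→title2]: schema becomes (title2, credits); tuples unchanged.
Teacher ⋈ ρ_{title→title2}(Teacher) (natural join on credits): {(Alpha, 9, Alpha), (Alpha, 9, Echo), (Alpha, 9, Gamma), (Alpha, 9, Vega), (Delta, 5, Delta), (Echo, 9, Alpha), (Echo, 9, Echo), (Echo, 9, Gamma), (Echo, 9, Vega), (Gamma, 9, Alpha), (Gamma, 9, Echo), (Gamma, 9, Gamma), (Gamma, 9, Vega), (Nova, 2, Nova), (Vega, 9, Alpha), (Vega, 9, Echo), (Vega, 9, Gamma), (Vega, 9, Vega)}
Selection title ≠ title2: {(Alpha, 9, Echo), (Alpha, 9, Gamma), (Alpha, 9, Vega), (Echo, 9, Alpha), (Echo, 9, Gamma), (Echo, 9, Vega), (Gamma, 9, Alpha), (Gamma, 9, Echo), (Gamma, 9, Vega), (Vega, 9, Alpha), (Vega, 9, Echo), (Vega, 9, Gamma)}
π_{title, title2} gives {(Alpha, Echo), (Alpha, Gamma), (Alpha, Vega), (Echo, Alpha), (Echo, Gamma), (Echo, Vega), (Gamma, Alpha), (Gamma, Echo), (Gamma, Vega), (Vega, Alpha), (Vega, Echo), (Vega, Gamma)}.

{(Alpha, Echo), (Alpha, Gamma), (Alpha, Vega), (Echo, Alpha), (Echo, Gamma), (Echo, Vega), (Gamma, Alpha), (Gamma, Echo), (Gamma, Vega), (Vega, Alpha), (Vega, Echo), (Vega, Gamma)}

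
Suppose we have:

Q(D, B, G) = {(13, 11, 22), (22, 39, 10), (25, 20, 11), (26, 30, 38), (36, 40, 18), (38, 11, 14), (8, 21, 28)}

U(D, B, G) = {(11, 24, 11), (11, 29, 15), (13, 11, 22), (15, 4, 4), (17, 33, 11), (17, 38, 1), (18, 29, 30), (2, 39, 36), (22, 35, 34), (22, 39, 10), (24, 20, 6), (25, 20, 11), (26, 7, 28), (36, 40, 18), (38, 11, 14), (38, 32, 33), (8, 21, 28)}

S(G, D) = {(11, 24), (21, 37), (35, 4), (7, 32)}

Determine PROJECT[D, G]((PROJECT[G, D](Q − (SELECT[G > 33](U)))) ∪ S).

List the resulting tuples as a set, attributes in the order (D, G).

Selection G > 33: {(2, 39, 36), (22, 35, 34)}
Set difference of the two operands is {(13, 11, 22), (22, 39, 10), (25, 20, 11), (26, 30, 38), (36, 40, 18), (38, 11, 14), (8, 21, 28)}.
Keep only column(s) G, D: {(10, 22), (11, 25), (14, 38), (18, 36), (22, 13), (28, 8), (38, 26)}
Set union of the two operands is {(10, 22), (11, 24), (11, 25), (14, 38), (18, 36), (21, 37), (22, 13), (28, 8), (35, 4), (38, 26), (7, 32)}.
Keep only column(s) D, G: {(13, 22), (22, 10), (24, 11), (25, 11), (26, 38), (32, 7), (36, 18), (37, 21), (38, 14), (4, 35), (8, 28)}

{(13, 22), (22, 10), (24, 11), (25, 11), (26, 38), (32, 7), (36, 18), (37, 21), (38, 14), (4, 35), (8, 28)}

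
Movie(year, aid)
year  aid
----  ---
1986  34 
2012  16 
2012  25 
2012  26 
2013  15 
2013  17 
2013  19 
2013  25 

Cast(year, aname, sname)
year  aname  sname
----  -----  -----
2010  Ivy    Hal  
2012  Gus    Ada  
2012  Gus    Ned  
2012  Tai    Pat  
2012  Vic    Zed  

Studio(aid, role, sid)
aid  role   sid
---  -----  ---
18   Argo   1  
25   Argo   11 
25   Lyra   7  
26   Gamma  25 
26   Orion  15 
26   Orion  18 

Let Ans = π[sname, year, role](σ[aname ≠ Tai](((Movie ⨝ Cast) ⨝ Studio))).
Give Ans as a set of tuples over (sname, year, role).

{(Ada, 2012, Argo), (Ada, 2012, Gamma), (Ada, 2012, Lyra), (Ada, 2012, Orion), (Ned, 2012, Argo), (Ned, 2012, Gamma), (Ned, 2012, Lyra), (Ned, 2012, Orion), (Zed, 2012, Argo), (Zed, 2012, Gamma), (Zed, 2012, Lyra), (Zed, 2012, Orion)}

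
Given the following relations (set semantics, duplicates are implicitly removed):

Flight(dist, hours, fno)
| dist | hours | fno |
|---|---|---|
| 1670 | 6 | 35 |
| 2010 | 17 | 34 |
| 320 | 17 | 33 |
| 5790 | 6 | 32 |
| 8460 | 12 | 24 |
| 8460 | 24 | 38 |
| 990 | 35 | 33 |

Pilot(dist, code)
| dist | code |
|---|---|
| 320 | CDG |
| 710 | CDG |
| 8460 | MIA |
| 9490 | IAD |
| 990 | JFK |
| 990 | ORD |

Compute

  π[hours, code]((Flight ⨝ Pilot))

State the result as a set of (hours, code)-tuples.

{(12, MIA), (17, CDG), (24, MIA), (35, JFK), (35, ORD)}

Joining Flight and Pilot on dist yields {(320, 17, 33, CDG), (8460, 12, 24, MIA), (8460, 24, 38, MIA), (990, 35, 33, JFK), (990, 35, 33, ORD)}.
Projecting to hours, code: {(12, MIA), (17, CDG), (24, MIA), (35, JFK), (35, ORD)}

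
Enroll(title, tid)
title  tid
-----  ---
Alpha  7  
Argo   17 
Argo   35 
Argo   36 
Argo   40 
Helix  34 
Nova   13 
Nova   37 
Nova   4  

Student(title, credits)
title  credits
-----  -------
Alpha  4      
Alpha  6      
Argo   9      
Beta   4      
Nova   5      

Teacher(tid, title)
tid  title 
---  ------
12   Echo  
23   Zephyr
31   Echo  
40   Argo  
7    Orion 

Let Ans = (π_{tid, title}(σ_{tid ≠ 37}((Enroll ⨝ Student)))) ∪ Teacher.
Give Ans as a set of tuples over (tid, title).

{(12, Echo), (13, Nova), (17, Argo), (23, Zephyr), (31, Echo), (35, Argo), (36, Argo), (4, Nova), (40, Argo), (7, Alpha), (7, Orion)}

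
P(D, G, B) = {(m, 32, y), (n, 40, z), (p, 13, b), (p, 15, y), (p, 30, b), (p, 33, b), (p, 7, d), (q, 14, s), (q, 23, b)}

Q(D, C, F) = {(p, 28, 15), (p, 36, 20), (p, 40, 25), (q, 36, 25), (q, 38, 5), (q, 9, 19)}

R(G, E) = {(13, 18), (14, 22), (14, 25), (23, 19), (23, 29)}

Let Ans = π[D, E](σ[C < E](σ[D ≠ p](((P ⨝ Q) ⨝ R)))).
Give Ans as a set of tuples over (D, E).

{(q, 19), (q, 22), (q, 25), (q, 29)}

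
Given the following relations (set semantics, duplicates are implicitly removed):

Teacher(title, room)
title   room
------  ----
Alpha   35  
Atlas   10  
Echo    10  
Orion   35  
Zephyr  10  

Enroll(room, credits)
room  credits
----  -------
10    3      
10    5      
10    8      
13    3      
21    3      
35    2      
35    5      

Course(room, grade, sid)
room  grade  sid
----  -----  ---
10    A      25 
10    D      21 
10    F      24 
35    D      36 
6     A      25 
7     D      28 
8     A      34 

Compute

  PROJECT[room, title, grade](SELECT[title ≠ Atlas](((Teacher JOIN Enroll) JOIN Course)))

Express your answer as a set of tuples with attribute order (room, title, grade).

{(10, Echo, A), (10, Echo, D), (10, Echo, F), (10, Zephyr, A), (10, Zephyr, D), (10, Zephyr, F), (35, Alpha, D), (35, Orion, D)}

Natural join on room: {(Alpha, 35, 2), (Alpha, 35, 5), (Atlas, 10, 3), (Atlas, 10, 5), (Atlas, 10, 8), (Echo, 10, 3), (Echo, 10, 5), (Echo, 10, 8), (Orion, 35, 2), (Orion, 35, 5), (Zephyr, 10, 3), (Zephyr, 10, 5), (Zephyr, 10, 8)}
Natural join on room: {(Alpha, 35, 2, D, 36), (Alpha, 35, 5, D, 36), (Atlas, 10, 3, A, 25), (Atlas, 10, 3, D, 21), (Atlas, 10, 3, F, 24), (Atlas, 10, 5, A, 25), (Atlas, 10, 5, D, 21), (Atlas, 10, 5, F, 24), (Atlas, 10, 8, A, 25), (Atlas, 10, 8, D, 21), (Atlas, 10, 8, F, 24), (Echo, 10, 3, A, 25), (Echo, 10, 3, D, 21), (Echo, 10, 3, F, 24), (Echo, 10, 5, A, 25), (Echo, 10, 5, D, 21), (Echo, 10, 5, F, 24), (Echo, 10, 8, A, 25), (Echo, 10, 8, D, 21), (Echo, 10, 8, F, 24), (Orion, 35, 2, D, 36), (Orion, 35, 5, D, 36), (Zephyr, 10, 3, A, 25), (Zephyr, 10, 3, D, 21), (Zephyr, 10, 3, F, 24), (Zephyr, 10, 5, A, 25), (Zephyr, 10, 5, D, 21), (Zephyr, 10, 5, F, 24), (Zephyr, 10, 8, A, 25), (Zephyr, 10, 8, D, 21), (Zephyr, 10, 8, F, 24)}
Selection title ≠ Atlas: {(Alpha, 35, 2, D, 36), (Alpha, 35, 5, D, 36), (Echo, 10, 3, A, 25), (Echo, 10, 3, D, 21), (Echo, 10, 3, F, 24), (Echo, 10, 5, A, 25), (Echo, 10, 5, D, 21), (Echo, 10, 5, F, 24), (Echo, 10, 8, A, 25), (Echo, 10, 8, D, 21), (Echo, 10, 8, F, 24), (Orion, 35, 2, D, 36), (Orion, 35, 5, D, 36), (Zephyr, 10, 3, A, 25), (Zephyr, 10, 3, D, 21), (Zephyr, 10, 3, F, 24), (Zephyr, 10, 5, A, 25), (Zephyr, 10, 5, D, 21), (Zephyr, 10, 5, F, 24), (Zephyr, 10, 8, A, 25), (Zephyr, 10, 8, D, 21), (Zephyr, 10, 8, F, 24)}
Projecting to room, title, grade (14 duplicate(s) eliminated): {(10, Echo, A), (10, Echo, D), (10, Echo, F), (10, Zephyr, A), (10, Zephyr, D), (10, Zephyr, F), (35, Alpha, D), (35, Orion, D)}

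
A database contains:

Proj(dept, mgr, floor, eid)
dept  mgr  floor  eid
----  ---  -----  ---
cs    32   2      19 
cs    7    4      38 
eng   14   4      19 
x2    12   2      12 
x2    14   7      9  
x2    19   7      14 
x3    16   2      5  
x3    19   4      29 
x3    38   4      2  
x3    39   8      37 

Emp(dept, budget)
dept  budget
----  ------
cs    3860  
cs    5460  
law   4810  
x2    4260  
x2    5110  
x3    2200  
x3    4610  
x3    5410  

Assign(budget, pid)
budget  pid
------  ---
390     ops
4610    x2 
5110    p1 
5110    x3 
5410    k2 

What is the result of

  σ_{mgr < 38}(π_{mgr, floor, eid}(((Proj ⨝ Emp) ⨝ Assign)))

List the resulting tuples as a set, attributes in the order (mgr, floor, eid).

{(12, 2, 12), (14, 7, 9), (16, 2, 5), (19, 4, 29), (19, 7, 14)}

Natural join on dept: {(cs, 32, 2, 19, 3860), (cs, 32, 2, 19, 5460), (cs, 7, 4, 38, 3860), (cs, 7, 4, 38, 5460), (x2, 12, 2, 12, 4260), (x2, 12, 2, 12, 5110), (x2, 14, 7, 9, 4260), (x2, 14, 7, 9, 5110), (x2, 19, 7, 14, 4260), (x2, 19, 7, 14, 5110), (x3, 16, 2, 5, 2200), (x3, 16, 2, 5, 4610), (x3, 16, 2, 5, 5410), (x3, 19, 4, 29, 2200), (x3, 19, 4, 29, 4610), (x3, 19, 4, 29, 5410), (x3, 38, 4, 2, 2200), (x3, 38, 4, 2, 4610), (x3, 38, 4, 2, 5410), (x3, 39, 8, 37, 2200), (x3, 39, 8, 37, 4610), (x3, 39, 8, 37, 5410)}
Natural join on budget: {(x2, 12, 2, 12, 5110, p1), (x2, 12, 2, 12, 5110, x3), (x2, 14, 7, 9, 5110, p1), (x2, 14, 7, 9, 5110, x3), (x2, 19, 7, 14, 5110, p1), (x2, 19, 7, 14, 5110, x3), (x3, 16, 2, 5, 4610, x2), (x3, 16, 2, 5, 5410, k2), (x3, 19, 4, 29, 4610, x2), (x3, 19, 4, 29, 5410, k2), (x3, 38, 4, 2, 4610, x2), (x3, 38, 4, 2, 5410, k2), (x3, 39, 8, 37, 4610, x2), (x3, 39, 8, 37, 5410, k2)}
π[mgr, floor, eid]: project onto (mgr, floor, eid) (7 duplicate(s) eliminated) → {(12, 2, 12), (14, 7, 9), (16, 2, 5), (19, 4, 29), (19, 7, 14), (38, 4, 2), (39, 8, 37)}
Apply σ_{mgr < 38}; surviving tuples: {(12, 2, 12), (14, 7, 9), (16, 2, 5), (19, 4, 29), (19, 7, 14)}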